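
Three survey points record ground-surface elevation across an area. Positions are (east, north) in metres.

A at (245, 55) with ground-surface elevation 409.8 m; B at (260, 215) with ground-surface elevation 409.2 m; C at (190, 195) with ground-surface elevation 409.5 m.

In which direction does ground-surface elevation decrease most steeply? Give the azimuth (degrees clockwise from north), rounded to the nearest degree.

044°

Taking A as reference: B−A = (15, 160, -0.6); C−A = (-55, 140, -0.3).
Determinant of the coordinate differences = 15·140 − (-55)·160 = 10900.
∂z/∂x = [(-0.6)·140 − (-0.3)·160] / 10900 = -0.003303
∂z/∂y = [15·(-0.3) − (-55)·(-0.6)] / 10900 = -0.003440
Steepest decrease is along −∇f: components (+0.003303 E, +0.003440 N).
Azimuth = atan2(+0.003303, +0.003440) = 43.8° ≈ 044°.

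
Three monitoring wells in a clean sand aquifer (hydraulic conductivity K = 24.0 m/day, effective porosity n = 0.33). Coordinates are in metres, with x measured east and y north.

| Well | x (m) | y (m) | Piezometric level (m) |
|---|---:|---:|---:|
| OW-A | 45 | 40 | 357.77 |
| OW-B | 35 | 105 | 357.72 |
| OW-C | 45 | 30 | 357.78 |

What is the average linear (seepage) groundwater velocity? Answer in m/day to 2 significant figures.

Taking OW-A as reference: OW-B−OW-A = (-10, 65, -0.05); OW-C−OW-A = (0, -10, +0.01).
Solve a·Δx + b·Δy = Δh: det = (-10)·(-10) − 0·65 = 100.
∂h/∂x = [(-0.05)·(-10) − (+0.01)·65] / 100 = -0.001500
∂h/∂y = [(-10)·(+0.01) − 0·(-0.05)] / 100 = -0.0010000
|∇h| = √(-0.001500² + -0.0010000²) = 0.001803
Seepage velocity v = K·i/n = 24.0 × 0.001803 / 0.33 = 0.1311 m/day.

0.13 m/day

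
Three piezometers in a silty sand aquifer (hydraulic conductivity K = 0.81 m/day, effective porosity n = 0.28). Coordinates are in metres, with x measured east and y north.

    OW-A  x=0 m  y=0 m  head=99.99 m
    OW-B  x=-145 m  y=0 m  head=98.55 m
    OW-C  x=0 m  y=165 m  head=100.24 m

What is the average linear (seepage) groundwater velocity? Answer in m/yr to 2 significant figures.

11 m/yr

∂h/∂x = (98.55 − 99.99) / (-145 − 0) = +0.009931
∂h/∂y = (100.24 − 99.99) / (165 − 0) = +0.001515
|∇h| = √(0.009931² + 0.001515²) = 0.01005
Seepage velocity v = K·i/n = 0.81 × 0.01005 / 0.28 = 0.02907 m/day = 10.62 m/yr.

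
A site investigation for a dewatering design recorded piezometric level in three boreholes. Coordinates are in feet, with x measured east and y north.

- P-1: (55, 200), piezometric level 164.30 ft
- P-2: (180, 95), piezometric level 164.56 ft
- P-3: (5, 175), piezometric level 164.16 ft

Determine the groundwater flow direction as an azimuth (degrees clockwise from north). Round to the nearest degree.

258°

Taking P-1 as reference: P-2−P-1 = (125, -105, +0.26); P-3−P-1 = (-50, -25, -0.14).
Determinant of the coordinate differences = 125·(-25) − (-50)·(-105) = -8375.
∂h/∂x = [(+0.26)·(-25) − (-0.14)·(-105)] / -8375 = +0.002531
∂h/∂y = [125·(-0.14) − (-50)·(+0.26)] / -8375 = +0.0005373
Flow direction (−∇h) has components (-0.002531 E, -0.0005373 N).
Azimuth = atan2(E, N) = atan2(-0.002531, -0.0005373) = 258.0° ≈ 258°.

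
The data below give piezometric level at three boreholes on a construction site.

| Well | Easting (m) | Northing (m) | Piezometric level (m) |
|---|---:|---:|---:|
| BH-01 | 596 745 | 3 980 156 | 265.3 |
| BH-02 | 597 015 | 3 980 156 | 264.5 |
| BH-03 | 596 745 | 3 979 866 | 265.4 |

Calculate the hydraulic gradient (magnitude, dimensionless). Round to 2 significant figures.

0.0030

∂h/∂x = (264.5 − 265.3) / (597015 − 596745) = -0.002963
∂h/∂y = (265.4 − 265.3) / (3979866 − 3980156) = -0.0003448
|∇h| = √(-0.002963² + -0.0003448²) = 0.002983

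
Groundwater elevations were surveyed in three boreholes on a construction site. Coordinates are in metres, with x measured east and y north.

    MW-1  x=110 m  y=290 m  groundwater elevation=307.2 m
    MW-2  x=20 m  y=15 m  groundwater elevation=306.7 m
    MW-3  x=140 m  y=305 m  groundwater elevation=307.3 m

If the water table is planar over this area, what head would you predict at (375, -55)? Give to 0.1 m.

Differences from MW-1: to MW-2 (Δx, Δy, Δh) = (-90, -275, -0.5); to MW-3 = (30, 15, +0.1).
Determinant of the coordinate differences = (-90)·15 − 30·(-275) = 6900.
∂h/∂x = [(-0.5)·15 − (+0.1)·(-275)] / 6900 = +0.002899
∂h/∂y = [(-90)·(+0.1) − 30·(-0.5)] / 6900 = +0.0008696
h(375, -55) = 307.2 + (+0.002899)·(265) + (+0.0008696)·(-345) = 307.2 +0.768 -0.300 = 307.668 m.

307.7 m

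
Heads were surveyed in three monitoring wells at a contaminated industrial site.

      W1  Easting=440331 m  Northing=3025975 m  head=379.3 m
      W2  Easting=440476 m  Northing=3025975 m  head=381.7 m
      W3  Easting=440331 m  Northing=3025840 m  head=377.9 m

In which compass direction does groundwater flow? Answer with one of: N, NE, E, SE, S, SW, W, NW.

∂h/∂x = (381.7 − 379.3) / (440476 − 440331) = +0.01655
∂h/∂y = (377.9 − 379.3) / (3025840 − 3025975) = +0.01037
Flow = −∇h = (-0.01655 east, -0.01037 north), which points southwest.

SW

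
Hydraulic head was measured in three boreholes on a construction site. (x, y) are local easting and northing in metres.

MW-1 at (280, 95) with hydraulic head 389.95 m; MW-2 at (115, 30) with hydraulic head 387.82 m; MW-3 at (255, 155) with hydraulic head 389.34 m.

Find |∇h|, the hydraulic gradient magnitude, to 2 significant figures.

0.015

Differences from MW-1: to MW-2 (Δx, Δy, Δh) = (-165, -65, -2.13); to MW-3 = (-25, 60, -0.61).
Determinant of the coordinate differences = (-165)·60 − (-25)·(-65) = -11525.
∂h/∂x = [(-2.13)·60 − (-0.61)·(-65)] / -11525 = +0.01453
∂h/∂y = [(-165)·(-0.61) − (-25)·(-2.13)] / -11525 = -0.004113
|∇h| = √(0.01453² + -0.004113²) = 0.0151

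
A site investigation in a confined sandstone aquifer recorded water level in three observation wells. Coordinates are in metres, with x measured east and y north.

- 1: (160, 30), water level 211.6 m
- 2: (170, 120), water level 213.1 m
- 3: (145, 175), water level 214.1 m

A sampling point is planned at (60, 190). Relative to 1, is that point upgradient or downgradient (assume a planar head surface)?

upgradient

Taking 1 as reference: 2−1 = (10, 90, +1.5); 3−1 = (-15, 145, +2.5).
Determinant of the coordinate differences = 10·145 − (-15)·90 = 2800.
∂h/∂x = [(+1.5)·145 − (+2.5)·90] / 2800 = -0.002679
∂h/∂y = [10·(+2.5) − (-15)·(+1.5)] / 2800 = +0.01696
Head at (60, 190) = 211.6 + (-0.002679)·(-100) + (+0.01696)·(160) = 214.58 m.
That is higher than the 211.6 m at 1, so the point is upgradient.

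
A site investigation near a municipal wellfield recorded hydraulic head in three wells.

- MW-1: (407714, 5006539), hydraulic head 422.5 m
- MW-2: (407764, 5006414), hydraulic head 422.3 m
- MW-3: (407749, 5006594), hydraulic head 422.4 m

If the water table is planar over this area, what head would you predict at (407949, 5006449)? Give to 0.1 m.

421.7 m

Differences from MW-1: to MW-2 (Δx, Δy, Δh) = (50, -125, -0.2); to MW-3 = (35, 55, -0.1).
Determinant of the coordinate differences = 50·55 − 35·(-125) = 7125.
∂h/∂x = [(-0.2)·55 − (-0.1)·(-125)] / 7125 = -0.003298
∂h/∂y = [50·(-0.1) − 35·(-0.2)] / 7125 = +0.0002807
h(407949, 5006449) = 422.5 + (-0.003298)·(235) + (+0.0002807)·(-90) = 422.5 -0.775 -0.025 = 421.700 m.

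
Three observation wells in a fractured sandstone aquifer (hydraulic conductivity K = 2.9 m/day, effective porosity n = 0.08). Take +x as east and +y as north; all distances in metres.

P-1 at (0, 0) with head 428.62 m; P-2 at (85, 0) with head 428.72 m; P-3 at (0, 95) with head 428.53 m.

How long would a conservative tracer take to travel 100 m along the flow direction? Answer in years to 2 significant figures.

∂h/∂x = (428.72 − 428.62) / (85 − 0) = +0.001176
∂h/∂y = (428.53 − 428.62) / (95 − 0) = -0.0009474
|∇h| = √(0.001176² + -0.0009474²) = 0.00151
Seepage velocity v = K·i/n = 2.9 × 0.00151 / 0.08 = 0.05474 m/day.
t = 100 / 0.05474 = 1827 days = 5 years.

5.0 years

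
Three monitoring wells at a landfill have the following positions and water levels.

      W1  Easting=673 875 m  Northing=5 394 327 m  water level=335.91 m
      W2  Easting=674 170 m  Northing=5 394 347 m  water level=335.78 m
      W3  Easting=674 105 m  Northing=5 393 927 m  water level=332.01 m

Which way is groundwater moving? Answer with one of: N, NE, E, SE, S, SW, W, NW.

Three-point gradient (reference W1): Δ to W2 = (295, 20, -0.13), Δ to W3 = (230, -400, -3.90).
∂h/∂x = -0.001060, ∂h/∂y = +0.009140 (det = -122600).
Flow = −∇h = (+0.001060 east, -0.009140 north), which points south.

S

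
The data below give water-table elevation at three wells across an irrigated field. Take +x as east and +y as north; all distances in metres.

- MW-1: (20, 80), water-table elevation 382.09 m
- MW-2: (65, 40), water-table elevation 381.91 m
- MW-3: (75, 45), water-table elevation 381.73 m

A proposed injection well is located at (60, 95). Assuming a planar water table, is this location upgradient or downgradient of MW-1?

Taking MW-1 as reference: MW-2−MW-1 = (45, -40, -0.18); MW-3−MW-1 = (55, -35, -0.36).
Determinant of the coordinate differences = 45·(-35) − 55·(-40) = 625.
∂h/∂x = [(-0.18)·(-35) − (-0.36)·(-40)] / 625 = -0.01296
∂h/∂y = [45·(-0.36) − 55·(-0.18)] / 625 = -0.01008
Head at (60, 95) = 382.09 + (-0.01296)·(40) + (-0.01008)·(15) = 381.42 m.
That is lower than the 382.09 m at MW-1, so the point is downgradient.

downgradient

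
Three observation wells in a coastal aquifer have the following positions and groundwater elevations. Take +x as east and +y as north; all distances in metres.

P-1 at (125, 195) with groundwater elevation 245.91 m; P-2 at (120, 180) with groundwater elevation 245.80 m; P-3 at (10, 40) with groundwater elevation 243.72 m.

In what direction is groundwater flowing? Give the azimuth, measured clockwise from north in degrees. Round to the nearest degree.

264°

Taking P-1 as reference: P-2−P-1 = (-5, -15, -0.11); P-3−P-1 = (-115, -155, -2.19).
Determinant of the coordinate differences = (-5)·(-155) − (-115)·(-15) = -950.
∂h/∂x = [(-0.11)·(-155) − (-2.19)·(-15)] / -950 = +0.01663
∂h/∂y = [(-5)·(-2.19) − (-115)·(-0.11)] / -950 = +0.001789
Flow direction (−∇h) has components (-0.01663 E, -0.001789 N).
Azimuth = atan2(E, N) = atan2(-0.01663, -0.001789) = 263.9° ≈ 264°.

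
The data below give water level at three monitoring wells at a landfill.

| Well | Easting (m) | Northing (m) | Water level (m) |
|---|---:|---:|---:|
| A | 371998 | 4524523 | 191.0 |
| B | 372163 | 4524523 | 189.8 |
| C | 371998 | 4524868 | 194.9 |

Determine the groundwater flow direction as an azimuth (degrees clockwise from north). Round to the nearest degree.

∂h/∂x = (189.8 − 191.0) / (372163 − 371998) = -0.007273
∂h/∂y = (194.9 − 191.0) / (4524868 − 4524523) = +0.01130
Flow direction (−∇h) has components (+0.007273 E, -0.01130 N).
Azimuth = atan2(E, N) = atan2(+0.007273, -0.01130) = 147.2° ≈ 147°.

147°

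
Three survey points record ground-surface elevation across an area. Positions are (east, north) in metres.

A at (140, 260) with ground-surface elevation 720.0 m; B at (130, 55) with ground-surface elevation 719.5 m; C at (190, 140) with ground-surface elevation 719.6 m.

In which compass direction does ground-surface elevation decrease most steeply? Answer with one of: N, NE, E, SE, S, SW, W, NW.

Taking A as reference: B−A = (-10, -205, -0.5); C−A = (50, -120, -0.4).
Determinant of the coordinate differences = (-10)·(-120) − 50·(-205) = 11450.
∂z/∂x = [(-0.5)·(-120) − (-0.4)·(-205)] / 11450 = -0.001921
∂z/∂y = [(-10)·(-0.4) − 50·(-0.5)] / 11450 = +0.002533
Steepest decrease is along −∇f = (+0.001921 E, -0.002533 N) → southeast.

SE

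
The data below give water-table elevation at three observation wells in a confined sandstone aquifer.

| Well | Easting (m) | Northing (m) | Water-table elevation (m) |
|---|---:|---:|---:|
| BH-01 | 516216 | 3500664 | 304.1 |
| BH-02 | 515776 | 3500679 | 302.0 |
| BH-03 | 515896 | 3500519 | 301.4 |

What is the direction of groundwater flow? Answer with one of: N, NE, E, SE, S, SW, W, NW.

Differences from BH-01: to BH-02 (Δx, Δy, Δh) = (-440, 15, -2.1); to BH-03 = (-320, -145, -2.7).
Solve a·Δx + b·Δy = Δh: det = (-440)·(-145) − (-320)·15 = 68600.
∂h/∂x = [(-2.1)·(-145) − (-2.7)·15] / 68600 = +0.005029
∂h/∂y = [(-440)·(-2.7) − (-320)·(-2.1)] / 68600 = +0.007522
Flow = −∇h = (-0.005029 east, -0.007522 north), which points southwest.

SW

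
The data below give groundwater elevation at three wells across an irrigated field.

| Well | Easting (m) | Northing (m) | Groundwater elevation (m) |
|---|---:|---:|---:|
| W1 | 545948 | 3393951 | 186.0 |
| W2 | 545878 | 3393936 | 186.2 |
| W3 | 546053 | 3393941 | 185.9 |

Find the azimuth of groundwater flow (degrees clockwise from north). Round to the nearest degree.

014°

Taking W1 as reference: W2−W1 = (-70, -15, +0.2); W3−W1 = (105, -10, -0.1).
Solve a·Δx + b·Δy = Δh: det = (-70)·(-10) − 105·(-15) = 2275.
∂h/∂x = [(+0.2)·(-10) − (-0.1)·(-15)] / 2275 = -0.001538
∂h/∂y = [(-70)·(-0.1) − 105·(+0.2)] / 2275 = -0.006154
Flow direction (−∇h) has components (+0.001538 E, +0.006154 N).
Azimuth = atan2(E, N) = atan2(+0.001538, +0.006154) = 14.0° ≈ 014°.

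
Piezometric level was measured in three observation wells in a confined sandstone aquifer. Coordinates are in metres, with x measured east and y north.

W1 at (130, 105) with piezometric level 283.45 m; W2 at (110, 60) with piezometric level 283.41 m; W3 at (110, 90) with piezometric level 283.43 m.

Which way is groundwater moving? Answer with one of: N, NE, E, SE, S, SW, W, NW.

SW

Differences from W1: to W2 (Δx, Δy, Δh) = (-20, -45, -0.04); to W3 = (-20, -15, -0.02).
Solve a·Δx + b·Δy = Δh: det = (-20)·(-15) − (-20)·(-45) = -600.
∂h/∂x = [(-0.04)·(-15) − (-0.02)·(-45)] / -600 = +0.0005000
∂h/∂y = [(-20)·(-0.02) − (-20)·(-0.04)] / -600 = +0.0006667
Flow = −∇h = (-0.0005000 east, -0.0006667 north), which points southwest.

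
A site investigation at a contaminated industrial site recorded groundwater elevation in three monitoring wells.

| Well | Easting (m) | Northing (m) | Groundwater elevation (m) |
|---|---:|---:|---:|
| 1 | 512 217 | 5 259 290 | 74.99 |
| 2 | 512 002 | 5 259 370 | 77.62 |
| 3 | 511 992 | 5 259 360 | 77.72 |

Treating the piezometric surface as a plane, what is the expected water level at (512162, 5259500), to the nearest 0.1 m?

76.0 m

Three-point gradient (reference 1): Δ to 2 = (-215, 80, +2.63), Δ to 3 = (-225, 70, +2.73).
∂h/∂x = -0.01163, ∂h/∂y = +0.001627 (det = 2950).
h(512162, 5259500) = 74.99 + (-0.01163)·(-55) + (+0.001627)·(210) = 74.99 +0.639 +0.342 = 75.971 m.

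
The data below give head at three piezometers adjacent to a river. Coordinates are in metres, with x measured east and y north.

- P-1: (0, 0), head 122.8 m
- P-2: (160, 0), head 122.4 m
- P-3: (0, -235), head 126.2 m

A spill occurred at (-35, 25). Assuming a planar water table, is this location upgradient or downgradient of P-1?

∂h/∂x = (122.4 − 122.8) / (160 − 0) = -0.002500
∂h/∂y = (126.2 − 122.8) / (-235 − 0) = -0.01447
Head at (-35, 25) = 122.8 + (-0.002500)·(-35) + (-0.01447)·(25) = 122.53 m.
That is lower than the 122.8 m at P-1, so the point is downgradient.

downgradient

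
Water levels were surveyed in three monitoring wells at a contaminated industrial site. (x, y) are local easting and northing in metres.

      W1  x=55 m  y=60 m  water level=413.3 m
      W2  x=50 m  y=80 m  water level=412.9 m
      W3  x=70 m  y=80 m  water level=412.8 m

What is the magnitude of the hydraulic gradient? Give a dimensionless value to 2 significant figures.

0.022

With h = a·x + b·y + c and W1 as origin, the differences give:
  (-5)·a + 20·b = -0.4
  15·a + 20·b = -0.5
Eliminate b (×20 and ×20, subtract): -400·a = 2.00 → a = ∂h/∂x = -0.005000
Back-substitute: b = ∂h/∂y = -0.02125.
|∇h| = √(-0.005000² + -0.02125²) = 0.02183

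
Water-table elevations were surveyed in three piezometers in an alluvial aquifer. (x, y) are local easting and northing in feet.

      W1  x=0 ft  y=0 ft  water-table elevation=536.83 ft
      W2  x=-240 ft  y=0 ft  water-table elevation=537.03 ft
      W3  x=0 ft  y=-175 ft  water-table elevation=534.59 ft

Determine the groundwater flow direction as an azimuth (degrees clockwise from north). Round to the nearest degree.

176°

∂h/∂x = (537.03 − 536.83) / (-240 − 0) = -0.0008333
∂h/∂y = (534.59 − 536.83) / (-175 − 0) = +0.01280
Flow direction (−∇h) has components (+0.0008333 E, -0.01280 N).
Azimuth = atan2(E, N) = atan2(+0.0008333, -0.01280) = 176.3° ≈ 176°.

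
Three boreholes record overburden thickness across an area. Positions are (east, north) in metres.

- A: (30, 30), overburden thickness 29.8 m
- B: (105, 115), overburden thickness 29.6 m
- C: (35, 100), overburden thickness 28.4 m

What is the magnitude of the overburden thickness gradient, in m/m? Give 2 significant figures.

0.031 m/m

Taking A as reference: B−A = (75, 85, -0.2); C−A = (5, 70, -1.4).
Solve a·Δx + b·Δy = Δd: det = 75·70 − 5·85 = 4825.
∂d/∂x = [(-0.2)·70 − (-1.4)·85] / 4825 = +0.02176
∂d/∂y = [75·(-1.4) − 5·(-0.2)] / 4825 = -0.02155
|∇f| = √(0.02176² + -0.02155²) = 0.03063 m/m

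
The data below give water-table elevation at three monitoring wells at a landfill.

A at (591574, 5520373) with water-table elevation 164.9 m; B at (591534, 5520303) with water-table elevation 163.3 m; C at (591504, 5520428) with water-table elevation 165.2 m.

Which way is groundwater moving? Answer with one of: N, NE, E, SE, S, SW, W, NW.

With h = a·x + b·y + c and A as origin, the differences give:
  (-40)·a + (-70)·b = -1.6
  (-70)·a + 55·b = +0.3
Eliminate b (×55 and ×(-70), subtract): -7100·a = -67.00 → a = ∂h/∂x = +0.009437
Back-substitute: b = ∂h/∂y = +0.01746.
Flow = −∇h = (-0.009437 east, -0.01746 north), which points southwest.

SW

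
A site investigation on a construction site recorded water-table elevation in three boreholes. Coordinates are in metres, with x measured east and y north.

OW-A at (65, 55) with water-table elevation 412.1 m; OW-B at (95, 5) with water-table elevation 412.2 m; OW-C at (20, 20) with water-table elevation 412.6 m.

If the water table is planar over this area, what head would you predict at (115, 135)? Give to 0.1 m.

411.3 m

Taking OW-A as reference: OW-B−OW-A = (30, -50, +0.1); OW-C−OW-A = (-45, -35, +0.5).
Solve a·Δx + b·Δy = Δh: det = 30·(-35) − (-45)·(-50) = -3300.
∂h/∂x = [(+0.1)·(-35) − (+0.5)·(-50)] / -3300 = -0.006515
∂h/∂y = [30·(+0.5) − (-45)·(+0.1)] / -3300 = -0.005909
h(115, 135) = 412.1 + (-0.006515)·(50) + (-0.005909)·(80) = 412.1 -0.326 -0.473 = 411.302 m.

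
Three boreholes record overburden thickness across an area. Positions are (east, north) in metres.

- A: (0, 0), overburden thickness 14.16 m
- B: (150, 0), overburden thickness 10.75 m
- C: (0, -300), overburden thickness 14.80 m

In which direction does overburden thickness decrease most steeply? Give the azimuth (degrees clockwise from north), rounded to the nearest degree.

∂d/∂x = (10.75 − 14.16) / (150 − 0) = -0.02273
∂d/∂y = (14.80 − 14.16) / (-300 − 0) = -0.002133
Steepest decrease is along −∇f: components (+0.02273 E, +0.002133 N).
Azimuth = atan2(+0.02273, +0.002133) = 84.6° ≈ 085°.

085°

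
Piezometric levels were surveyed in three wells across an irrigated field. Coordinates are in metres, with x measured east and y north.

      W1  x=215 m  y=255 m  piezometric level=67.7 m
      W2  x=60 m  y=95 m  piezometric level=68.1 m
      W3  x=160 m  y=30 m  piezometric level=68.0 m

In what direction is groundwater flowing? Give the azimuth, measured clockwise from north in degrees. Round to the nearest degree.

With h = a·x + b·y + c and W1 as origin, the differences give:
  (-155)·a + (-160)·b = +0.4
  (-55)·a + (-225)·b = +0.3
Eliminate b (×(-225) and ×(-160), subtract): 26075·a = -42.00 → a = ∂h/∂x = -0.001611
Back-substitute: b = ∂h/∂y = -0.0009396.
Flow direction (−∇h) has components (+0.001611 E, +0.0009396 N).
Azimuth = atan2(E, N) = atan2(+0.001611, +0.0009396) = 59.7° ≈ 060°.

060°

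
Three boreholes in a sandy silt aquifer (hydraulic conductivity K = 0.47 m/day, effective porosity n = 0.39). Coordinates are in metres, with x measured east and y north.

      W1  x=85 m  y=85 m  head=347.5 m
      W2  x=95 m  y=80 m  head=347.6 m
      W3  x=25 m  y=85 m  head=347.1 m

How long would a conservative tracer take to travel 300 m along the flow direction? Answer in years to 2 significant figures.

Taking W1 as reference: W2−W1 = (10, -5, +0.1); W3−W1 = (-60, 0, -0.4).
Determinant of the coordinate differences = 10·0 − (-60)·(-5) = -300.
∂h/∂x = [(+0.1)·0 − (-0.4)·(-5)] / -300 = +0.006667
∂h/∂y = [10·(-0.4) − (-60)·(+0.1)] / -300 = -0.006667
|∇h| = √(0.006667² + -0.006667²) = 0.009429
Seepage velocity v = K·i/n = 0.47 × 0.009429 / 0.39 = 0.01136 m/day.
t = 300 / 0.01136 = 2.641e+04 days = 72.3 years.

72 years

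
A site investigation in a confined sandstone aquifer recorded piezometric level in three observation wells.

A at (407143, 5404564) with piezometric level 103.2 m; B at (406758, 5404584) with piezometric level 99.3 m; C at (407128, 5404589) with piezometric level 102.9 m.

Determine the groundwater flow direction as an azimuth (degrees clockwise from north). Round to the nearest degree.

302°

Differences from A: to B (Δx, Δy, Δh) = (-385, 20, -3.9); to C = (-15, 25, -0.3).
Determinant of the coordinate differences = (-385)·25 − (-15)·20 = -9325.
∂h/∂x = [(-3.9)·25 − (-0.3)·20] / -9325 = +0.009812
∂h/∂y = [(-385)·(-0.3) − (-15)·(-3.9)] / -9325 = -0.006113
Flow direction (−∇h) has components (-0.009812 E, +0.006113 N).
Azimuth = atan2(E, N) = atan2(-0.009812, +0.006113) = 301.9° ≈ 302°.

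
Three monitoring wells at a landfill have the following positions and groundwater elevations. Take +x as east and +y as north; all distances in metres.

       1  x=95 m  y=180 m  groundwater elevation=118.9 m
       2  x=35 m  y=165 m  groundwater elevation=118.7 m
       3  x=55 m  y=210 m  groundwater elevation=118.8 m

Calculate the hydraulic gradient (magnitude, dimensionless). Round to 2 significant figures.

Taking 1 as reference: 2−1 = (-60, -15, -0.2); 3−1 = (-40, 30, -0.1).
Solve a·Δx + b·Δy = Δh: det = (-60)·30 − (-40)·(-15) = -2400.
∂h/∂x = [(-0.2)·30 − (-0.1)·(-15)] / -2400 = +0.003125
∂h/∂y = [(-60)·(-0.1) − (-40)·(-0.2)] / -2400 = +0.0008333
|∇h| = √(0.003125² + 0.0008333²) = 0.003234

0.0032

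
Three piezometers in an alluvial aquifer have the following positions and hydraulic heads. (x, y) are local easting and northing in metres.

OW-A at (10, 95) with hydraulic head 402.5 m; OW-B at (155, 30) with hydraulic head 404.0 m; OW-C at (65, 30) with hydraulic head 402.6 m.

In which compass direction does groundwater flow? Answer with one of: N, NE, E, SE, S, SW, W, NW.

SW

Three-point gradient (reference OW-A): Δ to OW-B = (145, -65, +1.5), Δ to OW-C = (55, -65, +0.1).
∂h/∂x = +0.01556, ∂h/∂y = +0.01162 (det = -5850).
Flow = −∇h = (-0.01556 east, -0.01162 north), which points southwest.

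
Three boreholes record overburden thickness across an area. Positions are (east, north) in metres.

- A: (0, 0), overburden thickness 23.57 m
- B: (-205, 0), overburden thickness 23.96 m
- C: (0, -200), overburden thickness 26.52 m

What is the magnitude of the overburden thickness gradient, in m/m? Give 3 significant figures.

0.0149 m/m

∂d/∂x = (23.96 − 23.57) / (-205 − 0) = -0.001902
∂d/∂y = (26.52 − 23.57) / (-200 − 0) = -0.01475
|∇f| = √(-0.001902² + -0.01475²) = 0.01487 m/m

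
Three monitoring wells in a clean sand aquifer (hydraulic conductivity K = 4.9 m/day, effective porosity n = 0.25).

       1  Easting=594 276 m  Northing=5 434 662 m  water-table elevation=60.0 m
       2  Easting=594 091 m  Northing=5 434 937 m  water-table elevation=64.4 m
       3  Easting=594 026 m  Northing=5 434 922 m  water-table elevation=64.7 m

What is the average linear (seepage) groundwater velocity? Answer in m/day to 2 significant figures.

Taking 1 as reference: 2−1 = (-185, 275, +4.4); 3−1 = (-250, 260, +4.7).
Determinant of the coordinate differences = (-185)·260 − (-250)·275 = 20650.
∂h/∂x = [(+4.4)·260 − (+4.7)·275] / 20650 = -0.007191
∂h/∂y = [(-185)·(+4.7) − (-250)·(+4.4)] / 20650 = +0.01116
|∇h| = √(-0.007191² + 0.01116²) = 0.01328
Seepage velocity v = K·i/n = 4.9 × 0.01328 / 0.25 = 0.2603 m/day.

0.26 m/day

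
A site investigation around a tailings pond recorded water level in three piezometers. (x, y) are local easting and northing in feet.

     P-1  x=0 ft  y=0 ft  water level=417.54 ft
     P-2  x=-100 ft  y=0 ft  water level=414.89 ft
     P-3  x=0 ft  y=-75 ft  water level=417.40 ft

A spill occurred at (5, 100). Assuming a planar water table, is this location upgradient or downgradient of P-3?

upgradient

∂h/∂x = (414.89 − 417.54) / (-100 − 0) = +0.02650
∂h/∂y = (417.40 − 417.54) / (-75 − 0) = +0.001867
Head at (5, 100) = 417.54 + (+0.02650)·(5) + (+0.001867)·(100) = 417.86 ft.
That is higher than the 417.40 ft at P-3, so the point is upgradient.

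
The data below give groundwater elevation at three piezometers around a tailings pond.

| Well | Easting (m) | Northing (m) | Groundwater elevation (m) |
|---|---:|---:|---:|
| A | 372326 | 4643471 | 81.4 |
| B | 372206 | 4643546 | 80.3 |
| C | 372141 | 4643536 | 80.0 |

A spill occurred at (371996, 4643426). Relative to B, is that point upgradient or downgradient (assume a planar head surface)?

downgradient

With h = a·x + b·y + c and A as origin, the differences give:
  (-120)·a + 75·b = -1.1
  (-185)·a + 65·b = -1.4
Eliminate b (×65 and ×75, subtract): 6075·a = 33.50 → a = ∂h/∂x = +0.005514
Back-substitute: b = ∂h/∂y = -0.005844.
Head at (371996, 4643426) = 81.4 + (+0.005514)·(-330) + (-0.005844)·(-45) = 79.84 m.
That is lower than the 80.3 m at B, so the point is downgradient.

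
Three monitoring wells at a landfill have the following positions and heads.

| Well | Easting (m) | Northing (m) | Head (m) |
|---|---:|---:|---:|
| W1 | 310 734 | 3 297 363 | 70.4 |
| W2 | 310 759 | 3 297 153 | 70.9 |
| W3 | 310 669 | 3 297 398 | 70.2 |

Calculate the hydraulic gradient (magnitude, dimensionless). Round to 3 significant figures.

0.00288

Three-point gradient (reference W1): Δ to W2 = (25, -210, +0.5), Δ to W3 = (-65, 35, -0.2).
∂h/∂x = +0.001918, ∂h/∂y = -0.002153 (det = -12775).
|∇h| = √(0.001918² + -0.002153²) = 0.002883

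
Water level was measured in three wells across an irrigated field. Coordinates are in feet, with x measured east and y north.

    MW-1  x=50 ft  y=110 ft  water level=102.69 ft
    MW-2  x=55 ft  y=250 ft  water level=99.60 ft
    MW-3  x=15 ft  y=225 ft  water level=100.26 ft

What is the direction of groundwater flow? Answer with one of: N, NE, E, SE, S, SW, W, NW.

Taking MW-1 as reference: MW-2−MW-1 = (5, 140, -3.09); MW-3−MW-1 = (-35, 115, -2.43).
Solve a·Δx + b·Δy = Δh: det = 5·115 − (-35)·140 = 5475.
∂h/∂x = [(-3.09)·115 − (-2.43)·140] / 5475 = -0.002767
∂h/∂y = [5·(-2.43) − (-35)·(-3.09)] / 5475 = -0.02197
Flow = −∇h = (+0.002767 east, +0.02197 north), which points north.

N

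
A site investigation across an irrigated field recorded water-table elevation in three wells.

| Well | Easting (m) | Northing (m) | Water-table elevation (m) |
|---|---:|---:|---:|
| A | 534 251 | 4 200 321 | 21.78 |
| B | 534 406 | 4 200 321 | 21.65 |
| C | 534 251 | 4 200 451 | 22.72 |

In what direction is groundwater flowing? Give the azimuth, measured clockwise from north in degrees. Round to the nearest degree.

173°

∂h/∂x = (21.65 − 21.78) / (534406 − 534251) = -0.0008387
∂h/∂y = (22.72 − 21.78) / (4200451 − 4200321) = +0.007231
Flow direction (−∇h) has components (+0.0008387 E, -0.007231 N).
Azimuth = atan2(E, N) = atan2(+0.0008387, -0.007231) = 173.4° ≈ 173°.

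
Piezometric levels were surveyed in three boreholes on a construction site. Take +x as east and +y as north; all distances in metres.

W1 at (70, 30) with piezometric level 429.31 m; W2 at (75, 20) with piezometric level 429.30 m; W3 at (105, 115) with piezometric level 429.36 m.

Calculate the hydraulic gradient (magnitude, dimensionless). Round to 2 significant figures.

Taking W1 as reference: W2−W1 = (5, -10, -0.01); W3−W1 = (35, 85, +0.05).
Solve a·Δx + b·Δy = Δh: det = 5·85 − 35·(-10) = 775.
∂h/∂x = [(-0.01)·85 − (+0.05)·(-10)] / 775 = -0.0004516
∂h/∂y = [5·(+0.05) − 35·(-0.01)] / 775 = +0.0007742
|∇h| = √(-0.0004516² + 0.0007742²) = 0.0008963

0.00090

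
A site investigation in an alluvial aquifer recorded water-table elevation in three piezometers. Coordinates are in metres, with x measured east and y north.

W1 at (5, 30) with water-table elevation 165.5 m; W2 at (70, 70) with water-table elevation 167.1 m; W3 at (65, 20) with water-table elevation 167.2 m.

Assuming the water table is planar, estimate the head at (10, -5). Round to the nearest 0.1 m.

165.8 m

Taking W1 as reference: W2−W1 = (65, 40, +1.6); W3−W1 = (60, -10, +1.7).
Determinant of the coordinate differences = 65·(-10) − 60·40 = -3050.
∂h/∂x = [(+1.6)·(-10) − (+1.7)·40] / -3050 = +0.02754
∂h/∂y = [65·(+1.7) − 60·(+1.6)] / -3050 = -0.004754
h(10, -5) = 165.5 + (+0.02754)·(5) + (-0.004754)·(-35) = 165.5 +0.138 +0.166 = 165.804 m.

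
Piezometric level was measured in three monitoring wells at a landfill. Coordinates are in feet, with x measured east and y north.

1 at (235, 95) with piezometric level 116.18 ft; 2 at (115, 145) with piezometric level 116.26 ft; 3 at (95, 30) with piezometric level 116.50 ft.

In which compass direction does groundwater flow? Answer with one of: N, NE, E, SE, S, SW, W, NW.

NE

Differences from 1: to 2 (Δx, Δy, Δh) = (-120, 50, +0.08); to 3 = (-140, -65, +0.32).
Determinant of the coordinate differences = (-120)·(-65) − (-140)·50 = 14800.
∂h/∂x = [(+0.08)·(-65) − (+0.32)·50] / 14800 = -0.001432
∂h/∂y = [(-120)·(+0.32) − (-140)·(+0.08)] / 14800 = -0.001838
Flow = −∇h = (+0.001432 east, +0.001838 north), which points northeast.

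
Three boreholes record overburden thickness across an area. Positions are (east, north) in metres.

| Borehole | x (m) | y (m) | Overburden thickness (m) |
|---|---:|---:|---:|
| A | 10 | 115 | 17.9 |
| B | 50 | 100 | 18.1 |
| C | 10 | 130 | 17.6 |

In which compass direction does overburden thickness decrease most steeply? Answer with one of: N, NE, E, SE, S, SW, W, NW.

With d = a·x + b·y + c and A as origin, the differences give:
  40·a + (-15)·b = +0.2
  0·a + 15·b = -0.3
Eliminate b (×15 and ×(-15), subtract): 600·a = -1.50 → a = ∂d/∂x = -0.002500
Back-substitute: b = ∂d/∂y = -0.02000.
Steepest decrease is along −∇f = (+0.002500 E, +0.02000 N) → north.

N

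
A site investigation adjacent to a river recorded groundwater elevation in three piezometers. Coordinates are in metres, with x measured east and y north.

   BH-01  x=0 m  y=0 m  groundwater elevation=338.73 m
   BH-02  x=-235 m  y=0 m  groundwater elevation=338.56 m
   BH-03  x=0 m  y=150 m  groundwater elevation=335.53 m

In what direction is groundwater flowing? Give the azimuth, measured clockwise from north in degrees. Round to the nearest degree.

358°

∂h/∂x = (338.56 − 338.73) / (-235 − 0) = +0.0007234
∂h/∂y = (335.53 − 338.73) / (150 − 0) = -0.02133
Flow direction (−∇h) has components (-0.0007234 E, +0.02133 N).
Azimuth = atan2(E, N) = atan2(-0.0007234, +0.02133) = 358.1° ≈ 358°.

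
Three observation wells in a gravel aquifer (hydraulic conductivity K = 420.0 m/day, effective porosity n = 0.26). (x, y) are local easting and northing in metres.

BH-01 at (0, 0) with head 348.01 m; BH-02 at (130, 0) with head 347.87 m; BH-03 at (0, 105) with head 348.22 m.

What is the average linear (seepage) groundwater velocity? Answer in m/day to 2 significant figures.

3.7 m/day

∂h/∂x = (347.87 − 348.01) / (130 − 0) = -0.001077
∂h/∂y = (348.22 − 348.01) / (105 − 0) = +0.002000
|∇h| = √(-0.001077² + 0.002000²) = 0.002272
Seepage velocity v = K·i/n = 420.0 × 0.002272 / 0.26 = 3.67 m/day.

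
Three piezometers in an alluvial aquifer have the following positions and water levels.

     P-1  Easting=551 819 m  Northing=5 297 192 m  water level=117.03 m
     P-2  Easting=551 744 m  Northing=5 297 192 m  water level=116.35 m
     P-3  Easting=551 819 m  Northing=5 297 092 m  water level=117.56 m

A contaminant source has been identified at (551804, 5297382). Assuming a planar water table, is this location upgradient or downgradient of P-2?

downgradient

∂h/∂x = (116.35 − 117.03) / (551744 − 551819) = +0.009067
∂h/∂y = (117.56 − 117.03) / (5297092 − 5297192) = -0.005300
Head at (551804, 5297382) = 117.03 + (+0.009067)·(-15) + (-0.005300)·(190) = 115.89 m.
That is lower than the 116.35 m at P-2, so the point is downgradient.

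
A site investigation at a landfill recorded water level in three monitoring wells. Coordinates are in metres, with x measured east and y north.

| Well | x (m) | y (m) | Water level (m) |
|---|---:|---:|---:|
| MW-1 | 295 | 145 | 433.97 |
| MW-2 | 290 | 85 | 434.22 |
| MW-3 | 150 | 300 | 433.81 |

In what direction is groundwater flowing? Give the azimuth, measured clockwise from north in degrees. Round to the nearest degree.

038°

Taking MW-1 as reference: MW-2−MW-1 = (-5, -60, +0.25); MW-3−MW-1 = (-145, 155, -0.16).
Solve a·Δx + b·Δy = Δh: det = (-5)·155 − (-145)·(-60) = -9475.
∂h/∂x = [(+0.25)·155 − (-0.16)·(-60)] / -9475 = -0.003077
∂h/∂y = [(-5)·(-0.16) − (-145)·(+0.25)] / -9475 = -0.003910
Flow direction (−∇h) has components (+0.003077 E, +0.003910 N).
Azimuth = atan2(E, N) = atan2(+0.003077, +0.003910) = 38.2° ≈ 038°.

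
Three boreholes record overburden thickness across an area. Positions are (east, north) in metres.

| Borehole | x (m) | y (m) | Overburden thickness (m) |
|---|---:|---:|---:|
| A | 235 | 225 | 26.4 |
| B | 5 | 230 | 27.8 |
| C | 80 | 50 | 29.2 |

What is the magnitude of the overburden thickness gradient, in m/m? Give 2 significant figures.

Taking A as reference: B−A = (-230, 5, +1.4); C−A = (-155, -175, +2.8).
Solve a·Δx + b·Δy = Δd: det = (-230)·(-175) − (-155)·5 = 41025.
∂d/∂x = [(+1.4)·(-175) − (+2.8)·5] / 41025 = -0.006313
∂d/∂y = [(-230)·(+2.8) − (-155)·(+1.4)] / 41025 = -0.01041
|∇f| = √(-0.006313² + -0.01041²) = 0.01217 m/m

0.012 m/m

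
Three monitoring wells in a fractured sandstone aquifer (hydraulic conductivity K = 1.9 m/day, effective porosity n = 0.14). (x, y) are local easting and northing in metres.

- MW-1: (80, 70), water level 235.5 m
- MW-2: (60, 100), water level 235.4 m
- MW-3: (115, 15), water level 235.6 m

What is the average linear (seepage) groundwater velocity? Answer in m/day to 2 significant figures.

0.79 m/day

With h = a·x + b·y + c and MW-1 as origin, the differences give:
  (-20)·a + 30·b = -0.1
  35·a + (-55)·b = +0.1
Eliminate b (×(-55) and ×30, subtract): 50·a = 2.50 → a = ∂h/∂x = +0.05000
Back-substitute: b = ∂h/∂y = +0.03000.
|∇h| = √(0.05000² + 0.03000²) = 0.05831
Seepage velocity v = K·i/n = 1.9 × 0.05831 / 0.14 = 0.7913 m/day.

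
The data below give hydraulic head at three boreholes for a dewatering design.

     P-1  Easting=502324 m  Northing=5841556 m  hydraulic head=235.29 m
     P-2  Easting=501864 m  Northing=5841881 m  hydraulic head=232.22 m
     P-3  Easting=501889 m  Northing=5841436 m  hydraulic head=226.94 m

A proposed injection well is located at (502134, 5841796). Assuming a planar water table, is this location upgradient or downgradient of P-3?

upgradient

Three-point gradient (reference P-1): Δ to P-2 = (-460, 325, -3.07), Δ to P-3 = (-435, -120, -8.35).
∂h/∂x = +0.01568, ∂h/∂y = +0.01275 (det = 196575).
Head at (502134, 5841796) = 235.29 + (+0.01568)·(-190) + (+0.01275)·(240) = 235.37 m.
That is higher than the 226.94 m at P-3, so the point is upgradient.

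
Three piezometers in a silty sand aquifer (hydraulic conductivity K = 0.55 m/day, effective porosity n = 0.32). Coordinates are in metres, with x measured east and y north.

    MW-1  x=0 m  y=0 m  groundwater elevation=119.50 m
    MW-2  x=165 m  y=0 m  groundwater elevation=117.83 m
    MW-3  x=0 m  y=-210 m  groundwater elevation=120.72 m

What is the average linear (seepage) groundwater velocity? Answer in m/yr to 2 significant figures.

7.3 m/yr

∂h/∂x = (117.83 − 119.50) / (165 − 0) = -0.01012
∂h/∂y = (120.72 − 119.50) / (-210 − 0) = -0.005810
|∇h| = √(-0.01012² + -0.005810²) = 0.01167
Seepage velocity v = K·i/n = 0.55 × 0.01167 / 0.32 = 0.02006 m/day = 7.327 m/yr.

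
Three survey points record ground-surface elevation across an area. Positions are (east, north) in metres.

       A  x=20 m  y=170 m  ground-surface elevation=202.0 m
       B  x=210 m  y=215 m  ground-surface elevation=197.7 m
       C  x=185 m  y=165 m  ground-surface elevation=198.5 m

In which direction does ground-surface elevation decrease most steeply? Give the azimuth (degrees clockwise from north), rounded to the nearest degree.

076°

Differences from A: to B (Δx, Δy, Δh) = (190, 45, -4.3); to C = (165, -5, -3.5).
Determinant of the coordinate differences = 190·(-5) − 165·45 = -8375.
∂z/∂x = [(-4.3)·(-5) − (-3.5)·45] / -8375 = -0.02137
∂z/∂y = [190·(-3.5) − 165·(-4.3)] / -8375 = -0.005313
Steepest decrease is along −∇f: components (+0.02137 E, +0.005313 N).
Azimuth = atan2(+0.02137, +0.005313) = 76.0° ≈ 076°.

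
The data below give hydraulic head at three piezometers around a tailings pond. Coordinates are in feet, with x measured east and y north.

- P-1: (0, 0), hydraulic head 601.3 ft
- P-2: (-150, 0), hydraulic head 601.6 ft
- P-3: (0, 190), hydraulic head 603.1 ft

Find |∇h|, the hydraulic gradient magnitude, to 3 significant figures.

0.00968

∂h/∂x = (601.6 − 601.3) / (-150 − 0) = -0.002000
∂h/∂y = (603.1 − 601.3) / (190 − 0) = +0.009474
|∇h| = √(-0.002000² + 0.009474²) = 0.009683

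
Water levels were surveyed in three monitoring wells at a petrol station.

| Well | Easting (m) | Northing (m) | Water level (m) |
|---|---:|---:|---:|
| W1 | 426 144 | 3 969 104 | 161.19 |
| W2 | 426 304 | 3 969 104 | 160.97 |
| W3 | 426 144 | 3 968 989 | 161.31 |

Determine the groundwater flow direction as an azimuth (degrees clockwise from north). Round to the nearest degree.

∂h/∂x = (160.97 − 161.19) / (426304 − 426144) = -0.001375
∂h/∂y = (161.31 − 161.19) / (3968989 − 3969104) = -0.001043
Flow direction (−∇h) has components (+0.001375 E, +0.001043 N).
Azimuth = atan2(E, N) = atan2(+0.001375, +0.001043) = 52.8° ≈ 053°.

053°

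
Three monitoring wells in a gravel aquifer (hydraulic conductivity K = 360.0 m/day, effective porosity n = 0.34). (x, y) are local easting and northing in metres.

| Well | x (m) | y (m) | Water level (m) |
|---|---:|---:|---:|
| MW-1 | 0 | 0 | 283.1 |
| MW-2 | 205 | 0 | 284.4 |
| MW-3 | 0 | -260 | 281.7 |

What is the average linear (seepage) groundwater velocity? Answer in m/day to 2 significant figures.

∂h/∂x = (284.4 − 283.1) / (205 − 0) = +0.006341
∂h/∂y = (281.7 − 283.1) / (-260 − 0) = +0.005385
|∇h| = √(0.006341² + 0.005385²) = 0.008319
Seepage velocity v = K·i/n = 360.0 × 0.008319 / 0.34 = 8.808 m/day.

8.8 m/day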